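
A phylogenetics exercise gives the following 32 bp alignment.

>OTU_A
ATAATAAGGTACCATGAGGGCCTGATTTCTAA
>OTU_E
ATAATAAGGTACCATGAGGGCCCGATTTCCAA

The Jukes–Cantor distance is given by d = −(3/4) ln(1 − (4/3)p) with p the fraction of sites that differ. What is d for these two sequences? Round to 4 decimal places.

0.0653

The sequences differ at positions 23 (T/C), 30 (T/C).
p = 2/32 = 0.062500.
d = −0.75 · ln(1 − (4/3)·0.062500) = −0.75 · ln(0.916667) = −0.75 · (-0.087011) = 0.0653.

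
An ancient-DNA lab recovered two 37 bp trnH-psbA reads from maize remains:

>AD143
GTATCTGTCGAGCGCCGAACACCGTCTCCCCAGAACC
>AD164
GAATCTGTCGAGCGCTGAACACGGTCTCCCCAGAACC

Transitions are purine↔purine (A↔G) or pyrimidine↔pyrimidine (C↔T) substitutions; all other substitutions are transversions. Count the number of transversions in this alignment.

2

The sequences differ at positions 2 (T/A, transversion), 16 (C/T, transition), 23 (C/G, transversion).
Of the 3 differences, 1 transition and 2 transversions, so the answer is 2.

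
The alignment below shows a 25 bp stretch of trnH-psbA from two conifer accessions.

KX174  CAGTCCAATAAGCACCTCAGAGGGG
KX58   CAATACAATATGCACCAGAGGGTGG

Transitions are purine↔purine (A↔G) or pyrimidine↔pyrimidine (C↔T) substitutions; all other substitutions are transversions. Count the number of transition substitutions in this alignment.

2

Mismatches occur at site 3 (G/A, transition), site 5 (C/A, transversion), site 11 (A/T, transversion), site 17 (T/A, transversion), site 18 (C/G, transversion), site 21 (A/G, transition), site 23 (G/T, transversion).
Of the 7 differences, 2 transitions and 5 transversions, so the answer is 2.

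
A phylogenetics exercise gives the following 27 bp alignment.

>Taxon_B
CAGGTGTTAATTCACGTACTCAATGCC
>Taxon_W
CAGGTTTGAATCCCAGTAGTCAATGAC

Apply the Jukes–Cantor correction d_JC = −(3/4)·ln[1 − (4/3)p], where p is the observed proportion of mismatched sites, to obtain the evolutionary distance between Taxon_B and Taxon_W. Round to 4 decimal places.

Mismatches occur at site 6 (G→T), site 8 (T→G), site 12 (T→C), site 14 (A→C), site 15 (C→A), site 19 (C→G), site 26 (C→A).
p = 7/27 = 0.259259.
d = −0.75 · ln(1 − (4/3)·0.259259) = −0.75 · ln(0.654321) = −0.75 · (-0.424157) = 0.3181.

0.3181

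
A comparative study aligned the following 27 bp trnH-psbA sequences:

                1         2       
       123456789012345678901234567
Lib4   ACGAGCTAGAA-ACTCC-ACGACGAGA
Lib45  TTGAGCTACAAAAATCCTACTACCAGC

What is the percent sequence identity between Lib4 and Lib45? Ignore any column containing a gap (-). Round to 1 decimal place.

72.0%

Excluding the 2 gap columns leaves 25 comparable sites.
Mismatches occur at site 1 (A→T), site 2 (C→T), site 9 (G→C), site 14 (C→A), site 21 (G→T), site 24 (G→C), site 27 (A→C).
18 of the 25 comparable sites match, so the percent identity is 18/25 × 100 = 72.0%.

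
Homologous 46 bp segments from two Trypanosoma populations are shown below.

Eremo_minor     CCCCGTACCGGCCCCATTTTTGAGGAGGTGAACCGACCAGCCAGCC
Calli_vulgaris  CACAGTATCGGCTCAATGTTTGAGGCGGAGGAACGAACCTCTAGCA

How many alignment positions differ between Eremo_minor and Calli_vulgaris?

The sequences differ at positions 2 (C/A), 4 (C/A), 8 (C/T), 13 (C/T), 15 (C/A), 18 (T/G), 26 (A/C), 29 (T/A), 31 (A/G), 33 (C/A), 37 (C/A), 39 (A/C), 40 (G/T), 42 (C/T), 46 (C/A).
That gives 15 mismatches out of 46 aligned sites, so the Hamming distance is 15.

15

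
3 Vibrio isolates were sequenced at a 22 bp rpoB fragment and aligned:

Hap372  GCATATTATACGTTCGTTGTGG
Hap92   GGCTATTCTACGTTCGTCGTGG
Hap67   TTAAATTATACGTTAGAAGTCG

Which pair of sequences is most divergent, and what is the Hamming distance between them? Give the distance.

Pairwise Hamming distances:
  Hap372 vs Hap92: 4
  Hap372 vs Hap67: 7
  Hap92 vs Hap67: 9
The largest is 9, between Hap92 and Hap67.

9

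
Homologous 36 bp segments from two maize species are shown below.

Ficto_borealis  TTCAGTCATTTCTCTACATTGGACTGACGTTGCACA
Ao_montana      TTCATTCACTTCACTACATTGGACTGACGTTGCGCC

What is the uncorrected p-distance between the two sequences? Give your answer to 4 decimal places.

Differing sites — 5:G/T; 9:T/C; 13:T/A; 34:A/G; 36:A/C.
There are 5 differences over 36 sites, so p = 5/36 = 0.1389.

0.1389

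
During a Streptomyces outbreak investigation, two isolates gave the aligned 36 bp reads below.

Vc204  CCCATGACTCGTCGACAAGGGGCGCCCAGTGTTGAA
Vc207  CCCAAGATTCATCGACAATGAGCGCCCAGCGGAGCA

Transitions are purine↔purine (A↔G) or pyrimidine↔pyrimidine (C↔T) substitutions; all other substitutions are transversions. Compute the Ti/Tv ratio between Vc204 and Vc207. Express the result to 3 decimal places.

0.800

Mismatches occur at site 5 (T↔A, transversion), site 8 (C↔T, transition), site 11 (G↔A, transition), site 19 (G↔T, transversion), site 21 (G↔A, transition), site 30 (T↔C, transition), site 32 (T↔G, transversion), site 33 (T↔A, transversion), site 35 (A↔C, transversion).
Of the 9 differences, 4 transitions and 5 transversions, so Ti/Tv = 4/5 = 0.800.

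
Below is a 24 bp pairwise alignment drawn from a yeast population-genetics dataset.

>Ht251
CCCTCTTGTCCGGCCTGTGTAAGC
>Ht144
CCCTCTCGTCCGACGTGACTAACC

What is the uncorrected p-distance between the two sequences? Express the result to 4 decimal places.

0.2500

The sequences differ at positions 7 (T/C), 13 (G/A), 15 (C/G), 18 (T/A), 19 (G/C), 23 (G/C).
There are 6 differences over 24 sites, so p = 6/24 = 0.2500.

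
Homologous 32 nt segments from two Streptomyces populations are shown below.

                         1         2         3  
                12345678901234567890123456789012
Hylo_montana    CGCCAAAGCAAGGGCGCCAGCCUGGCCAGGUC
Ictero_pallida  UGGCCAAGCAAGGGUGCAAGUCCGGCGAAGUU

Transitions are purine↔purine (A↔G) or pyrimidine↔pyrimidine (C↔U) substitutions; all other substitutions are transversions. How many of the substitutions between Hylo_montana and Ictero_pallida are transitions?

The sequences differ at positions 1 (C/U, transition), 3 (C/G, transversion), 5 (A/C, transversion), 15 (C/U, transition), 18 (C/A, transversion), 21 (C/U, transition), 23 (U/C, transition), 27 (C/G, transversion), 29 (G/A, transition), 32 (C/U, transition).
Of the 10 differences, 6 transitions and 4 transversions, so the answer is 6.

6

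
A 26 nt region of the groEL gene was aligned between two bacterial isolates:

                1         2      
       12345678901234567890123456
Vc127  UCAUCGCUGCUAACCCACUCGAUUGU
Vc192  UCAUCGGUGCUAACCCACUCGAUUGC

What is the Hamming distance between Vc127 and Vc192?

Differing sites — 7:C/G; 26:U/C.
That gives 2 mismatches out of 26 aligned sites, so the Hamming distance is 2.

2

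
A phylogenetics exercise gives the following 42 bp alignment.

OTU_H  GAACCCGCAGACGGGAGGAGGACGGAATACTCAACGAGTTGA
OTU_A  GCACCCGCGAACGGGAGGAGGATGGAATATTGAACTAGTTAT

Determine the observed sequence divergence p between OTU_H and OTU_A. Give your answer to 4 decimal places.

Mismatches occur at site 2 (A/C), site 9 (A/G), site 10 (G/A), site 23 (C/T), site 30 (C/T), site 32 (C/G), site 36 (G/T), site 41 (G/A), site 42 (A/T).
There are 9 differences over 42 sites, so p = 9/42 = 0.2143.

0.2143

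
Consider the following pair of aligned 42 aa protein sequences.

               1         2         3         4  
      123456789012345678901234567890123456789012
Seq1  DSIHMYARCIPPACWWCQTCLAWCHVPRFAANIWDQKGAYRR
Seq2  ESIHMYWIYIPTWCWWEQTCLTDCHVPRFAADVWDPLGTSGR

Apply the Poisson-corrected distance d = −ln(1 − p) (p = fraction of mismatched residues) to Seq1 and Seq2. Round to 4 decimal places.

0.4796

The sequences differ at positions 1 (D/E), 7 (A/W), 8 (R/I), 9 (C/Y), 12 (P/T), 13 (A/W), 17 (C/E), 22 (A/T), 23 (W/D), 32 (N/D), 33 (I/V), 36 (Q/P), 37 (K/L), 39 (A/T), 40 (Y/S), 41 (R/G).
p = 16/42 = 0.380952.
d = −ln(1 − 0.380952) = −ln(0.619048) = 0.4796.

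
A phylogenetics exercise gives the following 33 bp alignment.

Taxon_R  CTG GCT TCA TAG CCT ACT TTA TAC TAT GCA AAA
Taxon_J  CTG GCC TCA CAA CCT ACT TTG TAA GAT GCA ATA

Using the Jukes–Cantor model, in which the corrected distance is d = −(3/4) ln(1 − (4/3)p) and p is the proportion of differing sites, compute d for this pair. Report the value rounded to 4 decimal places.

0.2493

Mismatches occur at site 6 (T↔C), site 10 (T↔C), site 12 (G↔A), site 21 (A↔G), site 24 (C↔A), site 25 (T↔G), site 32 (A↔T).
p = 7/33 = 0.212121.
d = −0.75 · ln(1 − (4/3)·0.212121) = −0.75 · ln(0.717172) = −0.75 · (-0.332440) = 0.2493.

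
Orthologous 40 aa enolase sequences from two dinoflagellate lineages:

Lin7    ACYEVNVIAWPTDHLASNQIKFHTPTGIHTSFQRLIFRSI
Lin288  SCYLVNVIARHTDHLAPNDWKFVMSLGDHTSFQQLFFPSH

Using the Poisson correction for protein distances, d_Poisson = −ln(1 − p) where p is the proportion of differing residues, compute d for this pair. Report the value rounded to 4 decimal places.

Mismatches occur at site 1 (A→S), site 4 (E→L), site 10 (W→R), site 11 (P→H), site 17 (S→P), site 19 (Q→D), site 20 (I→W), site 23 (H→V), site 24 (T→M), site 25 (P→S), site 26 (T→L), site 28 (I→D), site 34 (R→Q), site 36 (I→F), site 38 (R→P), site 40 (I→H).
p = 16/40 = 0.400000.
d = −ln(1 − 0.400000) = −ln(0.600000) = 0.5108.

0.5108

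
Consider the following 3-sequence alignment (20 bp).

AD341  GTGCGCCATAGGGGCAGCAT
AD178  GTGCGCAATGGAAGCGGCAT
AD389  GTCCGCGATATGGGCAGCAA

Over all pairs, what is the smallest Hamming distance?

4

Pairwise Hamming distances:
  AD341 vs AD178: 5
  AD341 vs AD389: 4
  AD178 vs AD389: 8
The smallest is 4, between AD341 and AD389.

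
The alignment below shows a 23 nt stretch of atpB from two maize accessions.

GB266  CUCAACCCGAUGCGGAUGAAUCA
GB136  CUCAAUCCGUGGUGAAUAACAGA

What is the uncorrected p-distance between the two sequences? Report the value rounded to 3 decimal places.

0.391

Mismatches occur at site 6 (C↔U), site 10 (A↔U), site 11 (U↔G), site 13 (C↔U), site 15 (G↔A), site 18 (G↔A), site 20 (A↔C), site 21 (U↔A), site 22 (C↔G).
There are 9 differences over 23 sites, so p = 9/23 = 0.391.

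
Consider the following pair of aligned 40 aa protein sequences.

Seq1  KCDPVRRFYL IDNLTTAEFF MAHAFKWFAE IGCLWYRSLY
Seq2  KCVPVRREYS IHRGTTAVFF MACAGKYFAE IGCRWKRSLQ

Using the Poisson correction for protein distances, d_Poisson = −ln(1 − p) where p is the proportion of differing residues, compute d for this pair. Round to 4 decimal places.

0.3930

The sequences differ at positions 3 (D/V), 8 (F/E), 10 (L/S), 12 (D/H), 13 (N/R), 14 (L/G), 18 (E/V), 23 (H/C), 25 (F/G), 27 (W/Y), 34 (L/R), 36 (Y/K), 40 (Y/Q).
p = 13/40 = 0.325000.
d = −ln(1 − 0.325000) = −ln(0.675000) = 0.3930.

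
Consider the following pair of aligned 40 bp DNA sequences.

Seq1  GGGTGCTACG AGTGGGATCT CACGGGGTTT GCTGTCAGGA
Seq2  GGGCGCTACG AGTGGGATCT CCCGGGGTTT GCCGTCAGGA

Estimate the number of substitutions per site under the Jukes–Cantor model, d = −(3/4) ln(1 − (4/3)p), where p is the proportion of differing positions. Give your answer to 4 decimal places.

0.0790

Mismatches occur at site 4 (T/C), site 22 (A/C), site 33 (T/C).
p = 3/40 = 0.075000.
d = −0.75 · ln(1 − (4/3)·0.075000) = −0.75 · ln(0.900000) = −0.75 · (-0.105361) = 0.0790.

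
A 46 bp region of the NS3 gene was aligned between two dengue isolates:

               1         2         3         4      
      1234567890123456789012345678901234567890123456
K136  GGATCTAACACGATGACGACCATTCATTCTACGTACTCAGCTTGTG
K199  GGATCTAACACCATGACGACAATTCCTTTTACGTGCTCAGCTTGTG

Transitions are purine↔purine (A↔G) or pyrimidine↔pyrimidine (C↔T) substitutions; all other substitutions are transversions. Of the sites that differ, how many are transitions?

Mismatches occur at site 12 (G↔C, transversion), site 21 (C↔A, transversion), site 26 (A↔C, transversion), site 29 (C↔T, transition), site 35 (A↔G, transition).
Of the 5 differences, 2 transitions and 3 transversions, so the answer is 2.

2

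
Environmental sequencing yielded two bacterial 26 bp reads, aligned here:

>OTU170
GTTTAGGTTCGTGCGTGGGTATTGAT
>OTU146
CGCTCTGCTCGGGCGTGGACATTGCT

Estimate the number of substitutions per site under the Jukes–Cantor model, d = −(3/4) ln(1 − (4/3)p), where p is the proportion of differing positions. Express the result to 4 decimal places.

0.5393

Differing sites — 1:G/C; 2:T/G; 3:T/C; 5:A/C; 6:G/T; 8:T/C; 12:T/G; 19:G/A; 20:T/C; 25:A/C.
p = 10/26 = 0.384615.
d = −0.75 · ln(1 − (4/3)·0.384615) = −0.75 · ln(0.487180) = −0.75 · (-0.719122) = 0.5393.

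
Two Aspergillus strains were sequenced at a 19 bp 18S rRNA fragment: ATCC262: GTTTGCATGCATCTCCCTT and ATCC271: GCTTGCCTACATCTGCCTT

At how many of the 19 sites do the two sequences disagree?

4

Differing sites — 2:T/C; 7:A/C; 9:G/A; 15:C/G.
That gives 4 mismatches out of 19 aligned sites, so the Hamming distance is 4.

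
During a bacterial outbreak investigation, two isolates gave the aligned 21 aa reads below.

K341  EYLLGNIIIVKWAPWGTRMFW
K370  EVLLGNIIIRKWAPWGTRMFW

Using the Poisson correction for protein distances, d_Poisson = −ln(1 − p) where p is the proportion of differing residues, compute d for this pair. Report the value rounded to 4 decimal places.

Differing sites — 2:Y/V; 10:V/R.
p = 2/21 = 0.095238.
d = −ln(1 − 0.095238) = −ln(0.904762) = 0.1001.

0.1001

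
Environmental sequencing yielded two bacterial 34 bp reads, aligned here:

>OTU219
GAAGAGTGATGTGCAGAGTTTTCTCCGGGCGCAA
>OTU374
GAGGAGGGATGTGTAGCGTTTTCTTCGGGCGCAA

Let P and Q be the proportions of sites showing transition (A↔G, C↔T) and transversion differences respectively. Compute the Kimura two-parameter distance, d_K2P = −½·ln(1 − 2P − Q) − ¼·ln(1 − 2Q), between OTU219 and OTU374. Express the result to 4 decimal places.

Differing sites — 3:A/G (Ti); 7:T/G (Tv); 14:C/T (Ti); 17:A/C (Tv); 25:C/T (Ti).
Of the 5 differences, 3 transitions and 2 transversions over 34 sites: P = 3/34 = 0.088235, Q = 2/34 = 0.058824.
d = −0.5·ln(0.764706) − 0.25·ln(0.882352) = −0.5·(-0.268264) − 0.25·(-0.125164) = 0.1654.

0.1654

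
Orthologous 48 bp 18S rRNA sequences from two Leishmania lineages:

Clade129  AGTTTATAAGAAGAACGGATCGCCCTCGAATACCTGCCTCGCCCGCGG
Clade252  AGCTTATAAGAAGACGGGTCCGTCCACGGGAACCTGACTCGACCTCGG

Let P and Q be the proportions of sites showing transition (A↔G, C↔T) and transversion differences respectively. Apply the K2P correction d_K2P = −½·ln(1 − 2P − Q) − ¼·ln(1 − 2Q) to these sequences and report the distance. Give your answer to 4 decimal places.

Differing sites — 3:T/C (Ti); 15:A/C (Tv); 16:C/G (Tv); 19:A/T (Tv); 20:T/C (Ti); 23:C/T (Ti); 26:T/A (Tv); 29:A/G (Ti); 30:A/G (Ti); 31:T/A (Tv); 37:C/A (Tv); 42:C/A (Tv); 45:G/T (Tv).
Of the 13 differences, 5 transitions and 8 transversions over 48 sites: P = 5/48 = 0.104167, Q = 8/48 = 0.166667.
d = −0.5·ln(0.624999) − 0.25·ln(0.666666) = −0.5·(-0.470005) − 0.25·(-0.405466) = 0.3364.

0.3364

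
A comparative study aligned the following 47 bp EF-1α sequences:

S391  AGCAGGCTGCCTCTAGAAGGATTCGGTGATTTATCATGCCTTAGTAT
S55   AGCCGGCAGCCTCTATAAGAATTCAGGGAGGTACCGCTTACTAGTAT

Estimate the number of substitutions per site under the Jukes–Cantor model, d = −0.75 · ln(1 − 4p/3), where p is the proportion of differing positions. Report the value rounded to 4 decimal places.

0.4157

Differing sites — 4:A/C; 8:T/A; 16:G/T; 20:G/A; 25:G/A; 27:T/G; 30:T/G; 31:T/G; 34:T/C; 36:A/G; 37:T/C; 38:G/T; 39:C/T; 40:C/A; 41:T/C.
p = 15/47 = 0.319149.
d = −0.75 · ln(1 − (4/3)·0.319149) = −0.75 · ln(0.574468) = −0.75 · (-0.554311) = 0.4157.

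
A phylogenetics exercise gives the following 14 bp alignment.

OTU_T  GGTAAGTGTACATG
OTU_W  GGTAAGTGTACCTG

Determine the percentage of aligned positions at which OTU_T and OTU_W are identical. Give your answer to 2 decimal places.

92.86%

A single mismatch occurs at site 12 (A→C).
13 of the 14 sites match, so the percent identity is 13/14 × 100 = 92.86%.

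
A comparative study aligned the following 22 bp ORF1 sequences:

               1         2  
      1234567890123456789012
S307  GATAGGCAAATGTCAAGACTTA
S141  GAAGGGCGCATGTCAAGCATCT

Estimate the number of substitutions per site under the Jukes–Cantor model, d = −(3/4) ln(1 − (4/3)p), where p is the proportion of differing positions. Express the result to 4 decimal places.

0.4975

Differing sites — 3:T/A; 4:A/G; 8:A/G; 9:A/C; 18:A/C; 19:C/A; 21:T/C; 22:A/T.
p = 8/22 = 0.363636.
d = −0.75 · ln(1 − (4/3)·0.363636) = −0.75 · ln(0.515152) = −0.75 · (-0.663293) = 0.4975.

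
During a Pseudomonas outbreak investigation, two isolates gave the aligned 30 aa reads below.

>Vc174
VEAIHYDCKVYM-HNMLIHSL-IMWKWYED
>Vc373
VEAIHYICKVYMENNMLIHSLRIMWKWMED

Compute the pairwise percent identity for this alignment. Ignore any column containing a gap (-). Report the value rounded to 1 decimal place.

89.3%

Excluding the 2 gap columns leaves 28 comparable sites.
Mismatches occur at site 7 (D/I), site 14 (H/N), site 28 (Y/M).
25 of the 28 comparable sites match, so the percent identity is 25/28 × 100 = 89.3%.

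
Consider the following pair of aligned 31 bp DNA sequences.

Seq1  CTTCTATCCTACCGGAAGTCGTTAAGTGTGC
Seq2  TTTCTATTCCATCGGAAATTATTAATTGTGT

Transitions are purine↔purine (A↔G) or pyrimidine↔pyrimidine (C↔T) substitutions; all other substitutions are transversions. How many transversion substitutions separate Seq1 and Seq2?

1

The sequences differ at positions 1 (C/T, transition), 8 (C/T, transition), 10 (T/C, transition), 12 (C/T, transition), 18 (G/A, transition), 20 (C/T, transition), 21 (G/A, transition), 26 (G/T, transversion), 31 (C/T, transition).
Of the 9 differences, 8 transitions and 1 transversion, so the answer is 1.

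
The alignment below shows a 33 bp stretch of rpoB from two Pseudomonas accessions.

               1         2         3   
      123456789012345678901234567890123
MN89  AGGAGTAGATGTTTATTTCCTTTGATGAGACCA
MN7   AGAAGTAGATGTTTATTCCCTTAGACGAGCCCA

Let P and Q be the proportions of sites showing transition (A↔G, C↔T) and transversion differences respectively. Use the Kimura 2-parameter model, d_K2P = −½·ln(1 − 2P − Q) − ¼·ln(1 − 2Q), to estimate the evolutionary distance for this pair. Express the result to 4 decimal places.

0.1711

Mismatches occur at site 3 (G↔A, transition), site 18 (T↔C, transition), site 23 (T↔A, transversion), site 26 (T↔C, transition), site 30 (A↔C, transversion).
Of the 5 differences, 3 transitions and 2 transversions over 33 sites: P = 3/33 = 0.090909, Q = 2/33 = 0.060606.
d = −0.5·ln(0.757576) − 0.25·ln(0.878788) = −0.5·(-0.277631) − 0.25·(-0.129212) = 0.1711.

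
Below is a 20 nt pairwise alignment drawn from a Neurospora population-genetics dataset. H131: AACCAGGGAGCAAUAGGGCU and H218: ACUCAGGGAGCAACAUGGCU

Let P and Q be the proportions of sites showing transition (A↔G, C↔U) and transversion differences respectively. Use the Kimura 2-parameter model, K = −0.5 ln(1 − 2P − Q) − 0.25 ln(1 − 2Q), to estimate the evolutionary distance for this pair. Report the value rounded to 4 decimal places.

Differing sites — 2:A/C (Tv); 3:C/U (Ti); 14:U/C (Ti); 16:G/U (Tv).
Of the 4 differences, 2 transitions and 2 transversions over 20 sites: P = 2/20 = 0.100000, Q = 2/20 = 0.100000.
d = −0.5·ln(0.700000) − 0.25·ln(0.800000) = −0.5·(-0.356675) − 0.25·(-0.223144) = 0.2341.

0.2341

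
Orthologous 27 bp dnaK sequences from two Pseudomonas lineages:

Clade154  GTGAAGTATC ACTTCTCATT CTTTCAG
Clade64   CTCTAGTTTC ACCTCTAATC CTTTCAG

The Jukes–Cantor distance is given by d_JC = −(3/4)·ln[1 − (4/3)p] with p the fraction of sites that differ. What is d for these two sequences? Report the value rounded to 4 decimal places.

0.3181

The sequences differ at positions 1 (G/C), 3 (G/C), 4 (A/T), 8 (A/T), 13 (T/C), 17 (C/A), 20 (T/C).
p = 7/27 = 0.259259.
d = −0.75 · ln(1 − (4/3)·0.259259) = −0.75 · ln(0.654321) = −0.75 · (-0.424157) = 0.3181.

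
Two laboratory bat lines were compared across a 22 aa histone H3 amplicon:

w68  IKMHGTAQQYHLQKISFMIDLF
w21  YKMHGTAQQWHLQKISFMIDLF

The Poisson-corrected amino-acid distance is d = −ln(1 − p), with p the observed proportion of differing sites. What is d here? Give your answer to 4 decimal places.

Differing sites — 1:I/Y; 10:Y/W.
p = 2/22 = 0.090909.
d = −ln(1 − 0.090909) = −ln(0.909091) = 0.0953.

0.0953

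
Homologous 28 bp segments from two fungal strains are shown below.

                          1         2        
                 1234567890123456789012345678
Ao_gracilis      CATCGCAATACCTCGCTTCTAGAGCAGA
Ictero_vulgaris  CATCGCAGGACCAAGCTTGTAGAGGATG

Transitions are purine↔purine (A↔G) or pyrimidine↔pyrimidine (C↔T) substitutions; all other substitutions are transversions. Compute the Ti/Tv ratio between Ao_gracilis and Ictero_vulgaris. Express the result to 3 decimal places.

The sequences differ at positions 8 (A/G, transition), 9 (T/G, transversion), 13 (T/A, transversion), 14 (C/A, transversion), 19 (C/G, transversion), 25 (C/G, transversion), 27 (G/T, transversion), 28 (A/G, transition).
Of the 8 differences, 2 transitions and 6 transversions, so Ti/Tv = 2/6 = 0.333.

0.333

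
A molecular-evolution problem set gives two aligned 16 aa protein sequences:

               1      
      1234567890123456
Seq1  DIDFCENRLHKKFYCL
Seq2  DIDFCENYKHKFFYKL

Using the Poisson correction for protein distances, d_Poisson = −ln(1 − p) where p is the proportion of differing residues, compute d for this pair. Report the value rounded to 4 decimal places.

The sequences differ at positions 8 (R/Y), 9 (L/K), 12 (K/F), 15 (C/K).
p = 4/16 = 0.250000.
d = −ln(1 − 0.250000) = −ln(0.750000) = 0.2877.

0.2877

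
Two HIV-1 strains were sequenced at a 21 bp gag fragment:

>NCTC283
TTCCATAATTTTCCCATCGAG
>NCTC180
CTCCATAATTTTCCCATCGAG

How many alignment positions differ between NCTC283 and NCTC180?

1

A single mismatch occurs at site 1 (T↔C).
That gives 1 mismatch out of 21 aligned sites, so the Hamming distance is 1.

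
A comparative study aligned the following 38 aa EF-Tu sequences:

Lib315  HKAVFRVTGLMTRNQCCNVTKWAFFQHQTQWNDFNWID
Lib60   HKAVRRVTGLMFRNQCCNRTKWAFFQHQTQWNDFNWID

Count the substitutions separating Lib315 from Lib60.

3

Differing sites — 5:F/R; 12:T/F; 19:V/R.
That gives 3 mismatches out of 38 aligned sites, so the Hamming distance is 3.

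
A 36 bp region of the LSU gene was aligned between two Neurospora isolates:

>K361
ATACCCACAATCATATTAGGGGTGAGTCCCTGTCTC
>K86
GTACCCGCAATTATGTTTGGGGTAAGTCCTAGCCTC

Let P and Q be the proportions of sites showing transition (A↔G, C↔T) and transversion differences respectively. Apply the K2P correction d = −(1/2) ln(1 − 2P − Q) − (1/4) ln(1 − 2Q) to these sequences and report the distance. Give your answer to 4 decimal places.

Mismatches occur at site 1 (A/G, transition), site 7 (A/G, transition), site 12 (C/T, transition), site 15 (A/G, transition), site 18 (A/T, transversion), site 24 (G/A, transition), site 30 (C/T, transition), site 31 (T/A, transversion), site 33 (T/C, transition).
Of the 9 differences, 7 transitions and 2 transversions over 36 sites: P = 7/36 = 0.194444, Q = 2/36 = 0.055556.
d = −0.5·ln(0.555556) − 0.25·ln(0.888888) = −0.5·(-0.587786) − 0.25·(-0.117784) = 0.3233.

0.3233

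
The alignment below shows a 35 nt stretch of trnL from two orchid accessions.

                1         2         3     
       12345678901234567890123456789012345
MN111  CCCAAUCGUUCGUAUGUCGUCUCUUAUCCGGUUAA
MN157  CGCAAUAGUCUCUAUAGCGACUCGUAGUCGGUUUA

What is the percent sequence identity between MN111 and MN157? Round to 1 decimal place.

The sequences differ at positions 2 (C/G), 7 (C/A), 10 (U/C), 11 (C/U), 12 (G/C), 16 (G/A), 17 (U/G), 20 (U/A), 24 (U/G), 27 (U/G), 28 (C/U), 34 (A/U).
23 of the 35 sites match, so the percent identity is 23/35 × 100 = 65.7%.

65.7%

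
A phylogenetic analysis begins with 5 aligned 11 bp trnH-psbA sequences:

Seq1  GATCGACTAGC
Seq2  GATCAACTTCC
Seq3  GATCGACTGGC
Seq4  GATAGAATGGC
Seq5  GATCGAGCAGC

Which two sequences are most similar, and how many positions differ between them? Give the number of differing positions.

1

Pairwise Hamming distances:
  Seq1 vs Seq2: 3
  Seq1 vs Seq3: 1
  Seq1 vs Seq4: 3
  Seq1 vs Seq5: 2
  Seq2 vs Seq3: 3
  Seq2 vs Seq4: 5
  Seq2 vs Seq5: 5
  Seq3 vs Seq4: 2
  Seq3 vs Seq5: 3
  Seq4 vs Seq5: 4
The smallest is 1, between Seq1 and Seq3.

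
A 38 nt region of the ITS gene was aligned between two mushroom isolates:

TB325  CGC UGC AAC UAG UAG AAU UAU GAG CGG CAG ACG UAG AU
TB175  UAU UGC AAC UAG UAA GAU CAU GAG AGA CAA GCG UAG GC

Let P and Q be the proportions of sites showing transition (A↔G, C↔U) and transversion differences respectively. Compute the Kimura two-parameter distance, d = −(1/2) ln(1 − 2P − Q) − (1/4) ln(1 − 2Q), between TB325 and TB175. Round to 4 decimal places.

0.4783

The sequences differ at positions 1 (C/U, transition), 2 (G/A, transition), 3 (C/U, transition), 15 (G/A, transition), 16 (A/G, transition), 19 (U/C, transition), 25 (C/A, transversion), 27 (G/A, transition), 30 (G/A, transition), 31 (A/G, transition), 37 (A/G, transition), 38 (U/C, transition).
Of the 12 differences, 11 transitions and 1 transversion over 38 sites: P = 11/38 = 0.289474, Q = 1/38 = 0.026316.
d = −0.5·ln(0.394736) − 0.25·ln(0.947368) = −0.5·(-0.929538) − 0.25·(-0.054068) = 0.4783.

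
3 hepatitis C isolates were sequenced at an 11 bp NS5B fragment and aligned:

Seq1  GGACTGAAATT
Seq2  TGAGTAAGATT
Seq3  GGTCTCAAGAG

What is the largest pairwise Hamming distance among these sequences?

8

Pairwise Hamming distances:
  Seq1 vs Seq2: 4
  Seq1 vs Seq3: 5
  Seq2 vs Seq3: 8
The largest is 8, between Seq2 and Seq3.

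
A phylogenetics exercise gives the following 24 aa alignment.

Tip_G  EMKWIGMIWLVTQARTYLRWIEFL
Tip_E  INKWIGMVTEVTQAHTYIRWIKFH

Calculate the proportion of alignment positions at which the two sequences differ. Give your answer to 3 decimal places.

0.375

Differing sites — 1:E/I; 2:M/N; 8:I/V; 9:W/T; 10:L/E; 15:R/H; 18:L/I; 22:E/K; 24:L/H.
There are 9 differences over 24 sites, so p = 9/24 = 0.375.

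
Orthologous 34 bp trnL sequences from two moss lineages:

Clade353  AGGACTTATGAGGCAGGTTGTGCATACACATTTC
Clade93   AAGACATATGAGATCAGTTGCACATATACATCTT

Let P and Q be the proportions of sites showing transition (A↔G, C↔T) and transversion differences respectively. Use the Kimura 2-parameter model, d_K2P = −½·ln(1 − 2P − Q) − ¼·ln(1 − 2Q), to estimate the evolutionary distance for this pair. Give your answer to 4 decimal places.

0.4749

Differing sites — 2:G/A (Ti); 6:T/A (Tv); 13:G/A (Ti); 14:C/T (Ti); 15:A/C (Tv); 16:G/A (Ti); 21:T/C (Ti); 22:G/A (Ti); 27:C/T (Ti); 32:T/C (Ti); 34:C/T (Ti).
Of the 11 differences, 9 transitions and 2 transversions over 34 sites: P = 9/34 = 0.264706, Q = 2/34 = 0.058824.
d = −0.5·ln(0.411764) − 0.25·ln(0.882352) = −0.5·(-0.887305) − 0.25·(-0.125164) = 0.4749.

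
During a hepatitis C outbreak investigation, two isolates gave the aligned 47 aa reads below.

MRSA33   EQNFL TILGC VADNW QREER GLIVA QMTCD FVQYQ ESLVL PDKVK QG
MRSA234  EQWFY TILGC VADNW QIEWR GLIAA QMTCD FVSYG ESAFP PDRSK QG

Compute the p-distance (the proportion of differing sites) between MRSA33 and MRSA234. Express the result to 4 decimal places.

Differing sites — 3:N/W; 5:L/Y; 17:R/I; 19:E/W; 24:V/A; 33:Q/S; 35:Q/G; 38:L/A; 39:V/F; 40:L/P; 43:K/R; 44:V/S.
There are 12 differences over 47 sites, so p = 12/47 = 0.2553.

0.2553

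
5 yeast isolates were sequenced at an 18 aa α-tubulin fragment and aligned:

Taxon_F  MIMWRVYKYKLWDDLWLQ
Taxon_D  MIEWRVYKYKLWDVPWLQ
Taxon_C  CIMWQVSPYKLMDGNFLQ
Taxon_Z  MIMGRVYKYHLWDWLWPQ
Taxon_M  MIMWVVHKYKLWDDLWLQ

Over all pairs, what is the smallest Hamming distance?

2

Pairwise Hamming distances:
  Taxon_F vs Taxon_D: 3
  Taxon_F vs Taxon_C: 8
  Taxon_F vs Taxon_Z: 4
  Taxon_F vs Taxon_M: 2
  Taxon_D vs Taxon_C: 9
  Taxon_D vs Taxon_Z: 6
  Taxon_D vs Taxon_M: 5
  Taxon_C vs Taxon_Z: 11
  Taxon_C vs Taxon_M: 8
  Taxon_Z vs Taxon_M: 6
The smallest is 2, between Taxon_F and Taxon_M.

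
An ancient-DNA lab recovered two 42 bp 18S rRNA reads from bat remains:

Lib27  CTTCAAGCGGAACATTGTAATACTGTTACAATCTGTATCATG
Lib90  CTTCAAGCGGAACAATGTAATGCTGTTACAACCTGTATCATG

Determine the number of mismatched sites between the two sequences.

3

The sequences differ at positions 15 (T/A), 22 (A/G), 32 (T/C).
That gives 3 mismatches out of 42 aligned sites, so the Hamming distance is 3.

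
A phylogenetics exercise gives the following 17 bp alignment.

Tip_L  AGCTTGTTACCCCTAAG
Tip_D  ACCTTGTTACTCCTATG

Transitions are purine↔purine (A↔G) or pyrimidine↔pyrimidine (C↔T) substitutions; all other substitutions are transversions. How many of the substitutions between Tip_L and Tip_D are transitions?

1

Mismatches occur at site 2 (G↔C, transversion), site 11 (C↔T, transition), site 16 (A↔T, transversion).
Of the 3 differences, 1 transition and 2 transversions, so the answer is 1.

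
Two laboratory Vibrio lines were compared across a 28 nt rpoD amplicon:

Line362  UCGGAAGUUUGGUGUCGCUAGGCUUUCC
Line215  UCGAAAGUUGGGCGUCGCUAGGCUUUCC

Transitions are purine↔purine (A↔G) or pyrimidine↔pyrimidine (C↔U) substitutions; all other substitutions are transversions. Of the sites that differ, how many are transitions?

Mismatches occur at site 4 (G→A, transition), site 10 (U→G, transversion), site 13 (U→C, transition).
Of the 3 differences, 2 transitions and 1 transversion, so the answer is 2.

2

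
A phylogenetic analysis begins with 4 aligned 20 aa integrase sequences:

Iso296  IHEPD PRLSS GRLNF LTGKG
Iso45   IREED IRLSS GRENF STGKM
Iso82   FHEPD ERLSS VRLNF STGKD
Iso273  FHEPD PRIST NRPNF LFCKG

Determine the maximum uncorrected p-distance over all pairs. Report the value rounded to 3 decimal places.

0.600

Pairwise Hamming distances:
  Iso296 vs Iso45: 6
  Iso296 vs Iso82: 5
  Iso296 vs Iso273: 7
  Iso45 vs Iso82: 7
  Iso45 vs Iso273: 12
  Iso82 vs Iso273: 9
The largest is 12 mismatches, between Iso45 and Iso273; p = 12/20 = 0.600.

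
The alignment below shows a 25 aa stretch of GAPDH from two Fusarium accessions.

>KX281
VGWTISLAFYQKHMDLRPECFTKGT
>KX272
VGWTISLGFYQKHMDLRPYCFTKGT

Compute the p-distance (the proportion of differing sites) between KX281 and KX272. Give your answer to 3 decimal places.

0.080

Differing sites — 8:A/G; 19:E/Y.
There are 2 differences over 25 sites, so p = 2/25 = 0.080.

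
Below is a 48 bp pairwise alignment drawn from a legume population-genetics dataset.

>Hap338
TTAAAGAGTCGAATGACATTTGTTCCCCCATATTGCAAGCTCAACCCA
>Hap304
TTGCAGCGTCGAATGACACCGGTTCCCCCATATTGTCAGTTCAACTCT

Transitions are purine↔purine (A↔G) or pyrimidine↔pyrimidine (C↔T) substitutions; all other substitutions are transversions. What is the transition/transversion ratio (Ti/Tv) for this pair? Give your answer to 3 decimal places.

1.200

The sequences differ at positions 3 (A/G, transition), 4 (A/C, transversion), 7 (A/C, transversion), 19 (T/C, transition), 20 (T/C, transition), 21 (T/G, transversion), 36 (C/T, transition), 37 (A/C, transversion), 40 (C/T, transition), 46 (C/T, transition), 48 (A/T, transversion).
Of the 11 differences, 6 transitions and 5 transversions, so Ti/Tv = 6/5 = 1.200.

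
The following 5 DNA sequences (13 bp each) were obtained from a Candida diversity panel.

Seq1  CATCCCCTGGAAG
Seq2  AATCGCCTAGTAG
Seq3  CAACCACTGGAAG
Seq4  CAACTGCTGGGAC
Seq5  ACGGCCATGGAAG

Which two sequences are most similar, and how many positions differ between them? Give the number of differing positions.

2

Pairwise Hamming distances:
  Seq1 vs Seq2: 4
  Seq1 vs Seq3: 2
  Seq1 vs Seq4: 5
  Seq1 vs Seq5: 5
  Seq2 vs Seq3: 6
  Seq2 vs Seq4: 7
  Seq2 vs Seq5: 7
  Seq3 vs Seq4: 4
  Seq3 vs Seq5: 6
  Seq4 vs Seq5: 9
The smallest is 2, between Seq1 and Seq3.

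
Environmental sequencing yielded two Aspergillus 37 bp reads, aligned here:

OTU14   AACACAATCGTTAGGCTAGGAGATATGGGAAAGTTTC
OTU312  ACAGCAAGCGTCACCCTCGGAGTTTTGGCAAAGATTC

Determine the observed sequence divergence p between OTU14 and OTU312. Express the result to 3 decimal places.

0.324

Mismatches occur at site 2 (A/C), site 3 (C/A), site 4 (A/G), site 8 (T/G), site 12 (T/C), site 14 (G/C), site 15 (G/C), site 18 (A/C), site 23 (A/T), site 25 (A/T), site 29 (G/C), site 34 (T/A).
There are 12 differences over 37 sites, so p = 12/37 = 0.324.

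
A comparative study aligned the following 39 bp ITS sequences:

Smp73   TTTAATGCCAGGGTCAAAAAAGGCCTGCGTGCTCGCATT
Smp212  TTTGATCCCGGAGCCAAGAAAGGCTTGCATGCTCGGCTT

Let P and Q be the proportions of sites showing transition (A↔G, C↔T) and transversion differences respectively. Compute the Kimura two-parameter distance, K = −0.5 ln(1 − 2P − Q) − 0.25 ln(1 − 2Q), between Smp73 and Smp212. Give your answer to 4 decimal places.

0.3280

The sequences differ at positions 4 (A/G, transition), 7 (G/C, transversion), 10 (A/G, transition), 12 (G/A, transition), 14 (T/C, transition), 18 (A/G, transition), 25 (C/T, transition), 29 (G/A, transition), 36 (C/G, transversion), 37 (A/C, transversion).
Of the 10 differences, 7 transitions and 3 transversions over 39 sites: P = 7/39 = 0.179487, Q = 3/39 = 0.076923.
d = −0.5·ln(0.564103) − 0.25·ln(0.846154) = −0.5·(-0.572518) − 0.25·(-0.167054) = 0.3280.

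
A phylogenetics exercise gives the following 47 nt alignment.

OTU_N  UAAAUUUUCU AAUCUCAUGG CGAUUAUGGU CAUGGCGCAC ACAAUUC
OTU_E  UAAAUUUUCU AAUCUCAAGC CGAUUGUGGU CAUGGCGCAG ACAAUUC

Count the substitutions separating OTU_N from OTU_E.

4

Mismatches occur at site 18 (U/A), site 20 (G/C), site 26 (A/G), site 40 (C/G).
That gives 4 mismatches out of 47 aligned sites, so the Hamming distance is 4.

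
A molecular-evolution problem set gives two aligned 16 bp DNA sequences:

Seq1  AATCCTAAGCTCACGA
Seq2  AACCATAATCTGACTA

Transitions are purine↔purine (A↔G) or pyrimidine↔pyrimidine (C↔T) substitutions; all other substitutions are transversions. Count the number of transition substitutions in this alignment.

1

Mismatches occur at site 3 (T↔C, transition), site 5 (C↔A, transversion), site 9 (G↔T, transversion), site 12 (C↔G, transversion), site 15 (G↔T, transversion).
Of the 5 differences, 1 transition and 4 transversions, so the answer is 1.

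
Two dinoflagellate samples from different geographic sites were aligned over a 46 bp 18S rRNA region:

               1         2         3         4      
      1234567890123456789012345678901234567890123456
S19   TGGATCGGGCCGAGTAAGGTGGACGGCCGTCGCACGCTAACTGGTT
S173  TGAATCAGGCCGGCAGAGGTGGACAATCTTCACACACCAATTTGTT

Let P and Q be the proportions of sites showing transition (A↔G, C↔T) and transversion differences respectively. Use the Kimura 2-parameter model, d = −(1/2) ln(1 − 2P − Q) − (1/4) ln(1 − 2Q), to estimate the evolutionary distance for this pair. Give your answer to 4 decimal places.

0.4642

Differing sites — 3:G/A (Ti); 7:G/A (Ti); 13:A/G (Ti); 14:G/C (Tv); 15:T/A (Tv); 16:A/G (Ti); 25:G/A (Ti); 26:G/A (Ti); 27:C/T (Ti); 29:G/T (Tv); 32:G/A (Ti); 36:G/A (Ti); 38:T/C (Ti); 41:C/T (Ti); 43:G/T (Tv).
Of the 15 differences, 11 transitions and 4 transversions over 46 sites: P = 11/46 = 0.239130, Q = 4/46 = 0.086957.
d = −0.5·ln(0.434783) − 0.25·ln(0.826086) = −0.5·(-0.832908) − 0.25·(-0.191056) = 0.4642.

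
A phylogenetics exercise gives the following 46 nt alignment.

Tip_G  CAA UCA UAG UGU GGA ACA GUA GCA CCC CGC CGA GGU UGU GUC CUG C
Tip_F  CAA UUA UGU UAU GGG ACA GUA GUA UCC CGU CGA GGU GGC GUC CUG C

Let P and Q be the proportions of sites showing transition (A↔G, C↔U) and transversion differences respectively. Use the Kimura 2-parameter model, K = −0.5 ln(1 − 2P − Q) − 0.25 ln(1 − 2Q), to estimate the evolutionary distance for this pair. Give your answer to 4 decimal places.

Differing sites — 5:C/U (Ti); 8:A/G (Ti); 9:G/U (Tv); 11:G/A (Ti); 15:A/G (Ti); 23:C/U (Ti); 25:C/U (Ti); 30:C/U (Ti); 37:U/G (Tv); 39:U/C (Ti).
Of the 10 differences, 8 transitions and 2 transversions over 46 sites: P = 8/46 = 0.173913, Q = 2/46 = 0.043478.
d = −0.5·ln(0.608696) − 0.25·ln(0.913044) = −0.5·(-0.496436) − 0.25·(-0.090971) = 0.2710.

0.2710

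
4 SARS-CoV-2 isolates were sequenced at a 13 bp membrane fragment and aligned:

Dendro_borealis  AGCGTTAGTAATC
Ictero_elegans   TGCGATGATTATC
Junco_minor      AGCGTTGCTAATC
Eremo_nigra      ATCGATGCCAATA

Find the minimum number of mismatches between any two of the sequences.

Pairwise Hamming distances:
  Dendro_borealis vs Ictero_elegans: 5
  Dendro_borealis vs Junco_minor: 2
  Dendro_borealis vs Eremo_nigra: 6
  Ictero_elegans vs Junco_minor: 4
  Ictero_elegans vs Eremo_nigra: 6
  Junco_minor vs Eremo_nigra: 4
The smallest is 2, between Dendro_borealis and Junco_minor.

2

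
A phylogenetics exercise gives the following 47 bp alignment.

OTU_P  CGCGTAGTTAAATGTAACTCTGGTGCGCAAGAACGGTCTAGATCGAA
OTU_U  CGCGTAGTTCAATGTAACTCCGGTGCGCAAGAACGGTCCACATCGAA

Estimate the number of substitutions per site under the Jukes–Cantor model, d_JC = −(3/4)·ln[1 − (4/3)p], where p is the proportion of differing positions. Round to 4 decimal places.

0.0903

Differing sites — 10:A/C; 21:T/C; 39:T/C; 41:G/C.
p = 4/47 = 0.085106.
d = −0.75 · ln(1 − (4/3)·0.085106) = −0.75 · ln(0.886525) = −0.75 · (-0.120446) = 0.0903.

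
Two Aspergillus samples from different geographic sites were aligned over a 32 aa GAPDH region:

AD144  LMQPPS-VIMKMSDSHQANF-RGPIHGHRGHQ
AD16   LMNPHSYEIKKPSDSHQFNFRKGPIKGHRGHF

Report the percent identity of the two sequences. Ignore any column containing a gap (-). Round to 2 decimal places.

70.00%

Excluding the 2 gap columns leaves 30 comparable sites.
The sequences differ at positions 3 (Q/N), 5 (P/H), 8 (V/E), 10 (M/K), 12 (M/P), 18 (A/F), 22 (R/K), 26 (H/K), 32 (Q/F).
21 of the 30 comparable sites match, so the percent identity is 21/30 × 100 = 70.00%.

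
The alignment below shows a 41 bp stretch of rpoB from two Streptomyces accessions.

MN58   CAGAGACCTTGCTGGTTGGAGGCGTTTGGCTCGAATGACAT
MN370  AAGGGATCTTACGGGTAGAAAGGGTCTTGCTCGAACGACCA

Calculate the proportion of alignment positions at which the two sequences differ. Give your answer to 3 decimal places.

Differing sites — 1:C/A; 4:A/G; 7:C/T; 11:G/A; 13:T/G; 17:T/A; 19:G/A; 21:G/A; 23:C/G; 26:T/C; 28:G/T; 36:T/C; 40:A/C; 41:T/A.
There are 14 differences over 41 sites, so p = 14/41 = 0.341.

0.341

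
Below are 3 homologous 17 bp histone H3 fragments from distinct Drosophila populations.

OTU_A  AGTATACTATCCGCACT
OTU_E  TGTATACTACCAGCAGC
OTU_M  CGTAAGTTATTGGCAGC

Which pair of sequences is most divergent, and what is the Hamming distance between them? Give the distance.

8

Pairwise Hamming distances:
  OTU_A vs OTU_E: 5
  OTU_A vs OTU_M: 8
  OTU_E vs OTU_M: 7
The largest is 8, between OTU_A and OTU_M.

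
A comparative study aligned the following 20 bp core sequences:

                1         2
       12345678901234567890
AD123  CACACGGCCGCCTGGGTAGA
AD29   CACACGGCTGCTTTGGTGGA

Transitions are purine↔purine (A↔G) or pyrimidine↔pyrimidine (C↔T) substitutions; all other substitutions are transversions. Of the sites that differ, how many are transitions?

3

Mismatches occur at site 9 (C→T, transition), site 12 (C→T, transition), site 14 (G→T, transversion), site 18 (A→G, transition).
Of the 4 differences, 3 transitions and 1 transversion, so the answer is 3.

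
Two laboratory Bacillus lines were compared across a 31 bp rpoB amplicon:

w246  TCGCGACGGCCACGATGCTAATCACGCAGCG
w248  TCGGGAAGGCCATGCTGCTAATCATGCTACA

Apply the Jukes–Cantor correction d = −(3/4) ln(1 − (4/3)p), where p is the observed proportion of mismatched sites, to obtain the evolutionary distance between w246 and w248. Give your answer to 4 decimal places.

0.3163

The sequences differ at positions 4 (C/G), 7 (C/A), 13 (C/T), 15 (A/C), 25 (C/T), 28 (A/T), 29 (G/A), 31 (G/A).
p = 8/31 = 0.258065.
d = −0.75 · ln(1 − (4/3)·0.258065) = −0.75 · ln(0.655913) = −0.75 · (-0.421727) = 0.3163.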